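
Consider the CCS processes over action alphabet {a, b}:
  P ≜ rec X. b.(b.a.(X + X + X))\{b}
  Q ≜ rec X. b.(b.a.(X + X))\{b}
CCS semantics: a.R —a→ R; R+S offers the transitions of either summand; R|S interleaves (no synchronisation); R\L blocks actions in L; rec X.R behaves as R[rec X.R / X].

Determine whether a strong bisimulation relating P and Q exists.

bisimilar

Reachable graph of P (2 states):
  s0 = rec X. b.(b.a.(X + X + X))\{b} | --b--▸ s1
  s1 = (b.a.((rec X. b.(b.a.(X + X + X))\{b}) + (rec X. b.(b.a.(X + X + X))\{b}) + (rec X. b.(b.a.(X + X + X))\{b})))\{b} | deadlocked
Reachable graph of Q (2 states):
  t0 = rec X. b.(b.a.(X + X))\{b} | --b--▸ t1
  t1 = (b.a.((rec X. b.(b.a.(X + X))\{b}) + (rec X. b.(b.a.(X + X))\{b})))\{b} | deadlocked
Bisimilarity quotient blocks:
  B0 = {s0, t0}
  B1 = {s1, t1}
s0 ∈ B0, t0 ∈ B0 → same block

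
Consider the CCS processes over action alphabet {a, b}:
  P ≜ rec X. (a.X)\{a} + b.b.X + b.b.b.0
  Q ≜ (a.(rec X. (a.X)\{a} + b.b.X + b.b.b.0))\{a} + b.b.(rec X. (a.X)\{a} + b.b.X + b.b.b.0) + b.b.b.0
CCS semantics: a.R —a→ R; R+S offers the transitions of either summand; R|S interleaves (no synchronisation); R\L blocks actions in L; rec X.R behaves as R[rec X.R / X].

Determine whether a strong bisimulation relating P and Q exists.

YES

Reachable graph of P (5 states):
  u0 = rec X. (a.X)\{a} + b.b.X + b.b.b.0 → —b→ u1, —b→ u2
  u1 = b.(rec X. (a.X)\{a} + b.b.X + b.b.b.0) → —b→ u0
  u2 = b.b.0 → —b→ u3
  u3 = b.0 → —b→ u4
  u4 = 0 → ∅
Reachable graph of Q (6 states):
  v0 = (a.(rec X. (a.X)\{a} + b.b.X + b.b.b.0))\{a} + b.b.(rec X. (a.X)\{a} + b.b.X + b.b.b.0) + b.b.b.0 → —b→ v1, —b→ v2
  v1 = b.(rec X. (a.X)\{a} + b.b.X + b.b.b.0) → —b→ v3
  v2 = b.b.0 → —b→ v4
  v3 = rec X. (a.X)\{a} + b.b.X + b.b.b.0 → —b→ v1, —b→ v2
  v4 = b.0 → —b→ v5
  v5 = 0 → ∅
Bisimilarity quotient blocks:
  B0 = {u0, v0, v3}
  B1 = {u2, v2}
  B2 = {u3, v4}
  B3 = {u4, v5}
  B4 = {u1, v1}
u0 ∈ B0, v0 ∈ B0 → same block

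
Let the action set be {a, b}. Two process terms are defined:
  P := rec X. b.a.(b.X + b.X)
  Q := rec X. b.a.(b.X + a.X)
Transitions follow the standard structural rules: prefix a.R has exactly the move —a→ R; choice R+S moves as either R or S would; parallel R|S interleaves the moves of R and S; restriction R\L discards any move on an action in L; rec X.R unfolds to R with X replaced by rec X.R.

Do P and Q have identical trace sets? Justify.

Reachable graph of P (3 states):
  p0 = rec X. b.a.(b.X + b.X) → —b→ p1
  p1 = a.(b.(rec X. b.a.(b.X + b.X)) + b.(rec X. b.a.(b.X + b.X))) → —a→ p2
  p2 = b.(rec X. b.a.(b.X + b.X)) + b.(rec X. b.a.(b.X + b.X)) → —b→ p0
Reachable graph of Q (3 states):
  q0 = rec X. b.a.(b.X + a.X) → —b→ q1
  q1 = a.(b.(rec X. b.a.(b.X + a.X)) + a.(rec X. b.a.(b.X + a.X))) → —a→ q2
  q2 = b.(rec X. b.a.(b.X + a.X)) + a.(rec X. b.a.(b.X + a.X)) → —a→ q0, —b→ q0
Executing baa from Q (initial set {q0}):
  after b @ step 1: {q1}
  after a @ step 2: {q2}
  after a @ step 3: {q0}
  — Q admits the full trace.
Executing baa from P (initial set {p0}):
  after b @ step 1: {p1}
  after a @ step 2: {p2}
  after a @ step 3: ∅ (P stuck)

NO — witness ⟨baa⟩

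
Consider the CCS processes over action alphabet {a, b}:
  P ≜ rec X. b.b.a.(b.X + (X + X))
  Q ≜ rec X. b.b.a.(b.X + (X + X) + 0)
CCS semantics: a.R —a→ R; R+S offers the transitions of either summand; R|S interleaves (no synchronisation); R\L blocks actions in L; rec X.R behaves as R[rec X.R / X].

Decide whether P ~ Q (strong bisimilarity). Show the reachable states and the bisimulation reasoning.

YES

Reachable graph of P (4 states):
  p0 = rec X. b.b.a.(b.X + (X + X)) | ··b··> p1
  p1 = b.a.(b.(rec X. b.b.a.(b.X + (X + X))) + ((rec X. b.b.a.(b.X + (X + X))) + (rec X. b.b.a.(b.X + (X + X))))) | ··b··> p2
  p2 = a.(b.(rec X. b.b.a.(b.X + (X + X))) + ((rec X. b.b.a.(b.X + (X + X))) + (rec X. b.b.a.(b.X + (X + X))))) | ··a··> p3
  p3 = b.(rec X. b.b.a.(b.X + (X + X))) + ((rec X. b.b.a.(b.X + (X + X))) + (rec X. b.b.a.(b.X + (X + X)))) | ··b··> p0, ··b··> p1
Reachable graph of Q (4 states):
  q0 = rec X. b.b.a.(b.X + (X + X) + 0) | ··b··> q1
  q1 = b.a.(b.(rec X. b.b.a.(b.X + (X + X) + 0)) + ((rec X. b.b.a.(b.X + (X + X) + 0)) + (rec X. b.b.a.(b.X + (X + X) + 0))) + 0) | ··b··> q2
  q2 = a.(b.(rec X. b.b.a.(b.X + (X + X) + 0)) + ((rec X. b.b.a.(b.X + (X + X) + 0)) + (rec X. b.b.a.(b.X + (X + X) + 0))) + 0) | ··a··> q3
  q3 = b.(rec X. b.b.a.(b.X + (X + X) + 0)) + ((rec X. b.b.a.(b.X + (X + X) + 0)) + (rec X. b.b.a.(b.X + (X + X) + 0))) + 0 | ··b··> q0, ··b··> q1
Coarsest stable partition (strong bisimilarity classes):
  B0 = {p0, q0}
  B1 = {p1, q1}
  B2 = {p2, q2}
  B3 = {p3, q3}
p0 ∈ B0, q0 ∈ B0 → same block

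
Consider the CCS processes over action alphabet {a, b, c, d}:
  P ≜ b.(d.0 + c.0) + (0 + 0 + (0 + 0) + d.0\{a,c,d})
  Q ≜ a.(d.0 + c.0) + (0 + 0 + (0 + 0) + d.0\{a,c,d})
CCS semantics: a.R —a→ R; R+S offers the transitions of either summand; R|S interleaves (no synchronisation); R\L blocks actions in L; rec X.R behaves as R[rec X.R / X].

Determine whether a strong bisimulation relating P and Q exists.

P ≁ Q

P's transition system — 4 states:
  p0 = b.(d.0 + c.0) + (0 + 0 + (0 + 0) + d.0\{a,c,d}) | ··b··> p1, ··d··> p2
  p1 = d.0 + c.0 | ··c··> p3, ··d··> p3
  p2 = 0\{a,c,d} | stopped
  p3 = 0 | stopped
Q's transition system — 4 states:
  q0 = a.(d.0 + c.0) + (0 + 0 + (0 + 0) + d.0\{a,c,d}) | ··a··> q1, ··d··> q2
  q1 = d.0 + c.0 | ··c··> q3, ··d··> q3
  q2 = 0\{a,c,d} | stopped
  q3 = 0 | stopped
Bisimilarity quotient blocks:
  B0 = {p0}
  B1 = {p1, q1}
  B2 = {p2, p3, q2, q3}
  B3 = {q0}
p0 ∈ B0, q0 ∈ B3 → different blocks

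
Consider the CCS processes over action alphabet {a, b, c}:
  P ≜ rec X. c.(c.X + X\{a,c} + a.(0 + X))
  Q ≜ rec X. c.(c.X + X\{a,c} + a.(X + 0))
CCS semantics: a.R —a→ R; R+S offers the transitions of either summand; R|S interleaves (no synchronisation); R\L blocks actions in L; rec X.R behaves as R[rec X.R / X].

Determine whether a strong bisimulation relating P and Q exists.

bisimilar

P's transition system — 3 states:
  s0 = rec X. c.(c.X + X\{a,c} + a.(0 + X)) has moves -c-> s1
  s1 = c.(rec X. c.(c.X + X\{a,c} + a.(0 + X))) + (rec X. c.(c.X + X\{a,c} + a.(0 + X)))\{a,c} + a.(0 + (rec X. c.(c.X + X\{a,c} + a.(0 + X)))) has moves -a-> s2, -c-> s0
  s2 = 0 + (rec X. c.(c.X + X\{a,c} + a.(0 + X))) has moves -c-> s1
Q's transition system — 3 states:
  t0 = rec X. c.(c.X + X\{a,c} + a.(X + 0)) has moves -c-> t1
  t1 = c.(rec X. c.(c.X + X\{a,c} + a.(X + 0))) + (rec X. c.(c.X + X\{a,c} + a.(X + 0)))\{a,c} + a.((rec X. c.(c.X + X\{a,c} + a.(X + 0))) + 0) has moves -a-> t2, -c-> t0
  t2 = (rec X. c.(c.X + X\{a,c} + a.(X + 0))) + 0 has moves -c-> t1
Bisimilarity quotient blocks:
  B0 = {s0, s2, t0, t2}
  B1 = {s1, t1}
s0 ∈ B0, t0 ∈ B0 → same block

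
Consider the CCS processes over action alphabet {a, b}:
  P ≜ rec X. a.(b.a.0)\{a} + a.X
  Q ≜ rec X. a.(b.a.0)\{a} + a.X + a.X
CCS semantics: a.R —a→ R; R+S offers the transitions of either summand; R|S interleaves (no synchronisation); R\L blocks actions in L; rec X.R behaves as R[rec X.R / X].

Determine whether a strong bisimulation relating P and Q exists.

bisimilar

Reachable graph of P (3 states):
  s0 = rec X. a.(b.a.0)\{a} + a.X has moves =a=> s0, =a=> s1
  s1 = (b.a.0)\{a} has moves =b=> s2
  s2 = (a.0)\{a} has moves ·
Reachable graph of Q (3 states):
  t0 = rec X. a.(b.a.0)\{a} + a.X + a.X has moves =a=> t0, =a=> t1
  t1 = (b.a.0)\{a} has moves =b=> t2
  t2 = (a.0)\{a} has moves ·
Coarsest stable partition (strong bisimilarity classes):
  B0 = {s0, t0}
  B1 = {s1, t1}
  B2 = {s2, t2}
s0 ∈ B0, t0 ∈ B0 → same block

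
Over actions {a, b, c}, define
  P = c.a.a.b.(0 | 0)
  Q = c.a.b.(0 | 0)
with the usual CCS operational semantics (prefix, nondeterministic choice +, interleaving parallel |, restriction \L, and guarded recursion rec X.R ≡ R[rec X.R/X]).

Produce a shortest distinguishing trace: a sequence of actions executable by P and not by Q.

caa

Reachable graph of P (5 states):
  p0 = c.a.a.b.(0 | 0) → -c-> p1
  p1 = a.a.b.(0 | 0) → -a-> p2
  p2 = a.b.(0 | 0) → -a-> p3
  p3 = b.(0 | 0) → -b-> p4
  p4 = 0 | 0 → stopped
Reachable graph of Q (4 states):
  q0 = c.a.b.(0 | 0) → -c-> q1
  q1 = a.b.(0 | 0) → -a-> q2
  q2 = b.(0 | 0) → -b-> q3
  q3 = 0 | 0 → stopped
Run σ = ⟨caa⟩ on P: start {p0}
  after c @ step 1: {p1}
  after a @ step 2: {p2}
  after a @ step 3: {p3}
  — P admits the full trace.
Run σ = ⟨caa⟩ on Q: start {q0}
  after c @ step 1: {q1}
  after a @ step 2: {q2}
  after a @ step 3: ∅  — Q cannot continue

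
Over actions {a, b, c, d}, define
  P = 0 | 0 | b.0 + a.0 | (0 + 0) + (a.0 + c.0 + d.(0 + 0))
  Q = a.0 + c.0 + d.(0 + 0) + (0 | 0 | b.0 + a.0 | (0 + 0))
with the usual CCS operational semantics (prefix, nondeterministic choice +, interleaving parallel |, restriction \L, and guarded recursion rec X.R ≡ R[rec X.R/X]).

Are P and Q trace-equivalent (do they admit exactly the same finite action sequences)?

traces(P) = traces(Q)

LTS(P): 5 reachable states
  m0 = 0 | 0 | b.0 + a.0 | (0 + 0) + (a.0 + c.0 + d.(0 + 0)) :: =a=> m1, =a=> m2, =b=> m3, =c=> m1, =d=> m4
  m1 = 0 :: ·
  m2 = 0 | (0 + 0) :: ·
  m3 = 0 | 0 | 0 :: ·
  m4 = 0 + 0 :: ·
LTS(Q): 5 reachable states
  n0 = a.0 + c.0 + d.(0 + 0) + (0 | 0 | b.0 + a.0 | (0 + 0)) :: =a=> n1, =a=> n2, =b=> n3, =c=> n1, =d=> n4
  n1 = 0 :: ·
  n2 = 0 | (0 + 0) :: ·
  n3 = 0 | 0 | 0 :: ·
  n4 = 0 + 0 :: ·
Coarsest stable partition (strong bisimilarity classes):
  B0 = {m0, n0}
  B1 = {m1, m2, m3, m4, n1, n2, n3, n4}
m0 ∈ B0, n0 ∈ B0 → same block
Bisimilar ⇒ trace-equivalent.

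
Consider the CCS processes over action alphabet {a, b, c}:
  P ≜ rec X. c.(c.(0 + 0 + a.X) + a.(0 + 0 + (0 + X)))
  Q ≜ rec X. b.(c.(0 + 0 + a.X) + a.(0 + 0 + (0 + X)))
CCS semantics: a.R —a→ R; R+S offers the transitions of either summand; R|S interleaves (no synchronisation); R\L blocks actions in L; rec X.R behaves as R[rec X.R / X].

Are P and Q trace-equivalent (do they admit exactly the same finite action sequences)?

LTS(P): 4 reachable states
  u0 = rec X. c.(c.(0 + 0 + a.X) + a.(0 + 0 + (0 + X))) → --c--▸ u1
  u1 = c.(0 + 0 + a.(rec X. c.(c.(0 + 0 + a.X) + a.(0 + 0 + (0 + X))))) + a.(0 + 0 + (0 + (rec X. c.(c.(0 + 0 + a.X) + a.(0 + 0 + (0 + X)))))) → --a--▸ u2, --c--▸ u3
  u2 = 0 + 0 + (0 + (rec X. c.(c.(0 + 0 + a.X) + a.(0 + 0 + (0 + X))))) → --c--▸ u1
  u3 = 0 + 0 + a.(rec X. c.(c.(0 + 0 + a.X) + a.(0 + 0 + (0 + X)))) → --a--▸ u0
LTS(Q): 4 reachable states
  v0 = rec X. b.(c.(0 + 0 + a.X) + a.(0 + 0 + (0 + X))) → --b--▸ v1
  v1 = c.(0 + 0 + a.(rec X. b.(c.(0 + 0 + a.X) + a.(0 + 0 + (0 + X))))) + a.(0 + 0 + (0 + (rec X. b.(c.(0 + 0 + a.X) + a.(0 + 0 + (0 + X)))))) → --a--▸ v2, --c--▸ v3
  v2 = 0 + 0 + (0 + (rec X. b.(c.(0 + 0 + a.X) + a.(0 + 0 + (0 + X))))) → --b--▸ v1
  v3 = 0 + 0 + a.(rec X. b.(c.(0 + 0 + a.X) + a.(0 + 0 + (0 + X)))) → --a--▸ v0
Trace ⟨c⟩ through P, begin at {u0}:
  [1] c ⇒ {u1}
  ✓ P
Trace ⟨c⟩ through Q, begin at {v0}:
  [1] c ⇒ no successor for Q

NO — witness ⟨c⟩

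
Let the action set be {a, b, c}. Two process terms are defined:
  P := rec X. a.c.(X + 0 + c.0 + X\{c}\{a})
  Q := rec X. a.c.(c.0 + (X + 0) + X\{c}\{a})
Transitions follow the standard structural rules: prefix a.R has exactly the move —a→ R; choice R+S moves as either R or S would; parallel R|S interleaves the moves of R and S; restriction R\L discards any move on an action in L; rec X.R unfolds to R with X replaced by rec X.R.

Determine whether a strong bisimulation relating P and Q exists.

bisimilar

P's transition system — 4 states:
  s0 = rec X. a.c.(X + 0 + c.0 + X\{c}\{a}) :: --a--▸ s1
  s1 = c.((rec X. a.c.(X + 0 + c.0 + X\{c}\{a})) + 0 + c.0 + (rec X. a.c.(X + 0 + c.0 + X\{c}\{a}))\{c}\{a}) :: --c--▸ s2
  s2 = (rec X. a.c.(X + 0 + c.0 + X\{c}\{a})) + 0 + c.0 + (rec X. a.c.(X + 0 + c.0 + X\{c}\{a}))\{c}\{a} :: --a--▸ s1, --c--▸ s3
  s3 = 0 :: ∅
Q's transition system — 4 states:
  t0 = rec X. a.c.(c.0 + (X + 0) + X\{c}\{a}) :: --a--▸ t1
  t1 = c.(c.0 + ((rec X. a.c.(c.0 + (X + 0) + X\{c}\{a})) + 0) + (rec X. a.c.(c.0 + (X + 0) + X\{c}\{a}))\{c}\{a}) :: --c--▸ t2
  t2 = c.0 + ((rec X. a.c.(c.0 + (X + 0) + X\{c}\{a})) + 0) + (rec X. a.c.(c.0 + (X + 0) + X\{c}\{a}))\{c}\{a} :: --a--▸ t1, --c--▸ t3
  t3 = 0 :: ∅
Partition-refinement fixed point:
  B0 = {s0, t0}
  B1 = {s1, t1}
  B2 = {s2, t2}
  B3 = {s3, t3}
s0 ∈ B0, t0 ∈ B0 → same block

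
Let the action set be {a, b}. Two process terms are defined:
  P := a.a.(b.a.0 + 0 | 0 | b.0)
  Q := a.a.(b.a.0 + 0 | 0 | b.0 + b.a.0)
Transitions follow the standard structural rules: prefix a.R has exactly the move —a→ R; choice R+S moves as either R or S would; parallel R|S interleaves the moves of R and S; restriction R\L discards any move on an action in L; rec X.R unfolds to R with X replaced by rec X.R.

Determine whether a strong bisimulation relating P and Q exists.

P's transition system — 6 states:
  s0 = a.a.(b.a.0 + 0 | 0 | b.0) has moves =a=> s1
  s1 = a.(b.a.0 + 0 | 0 | b.0) has moves =a=> s2
  s2 = b.a.0 + 0 | 0 | b.0 has moves =b=> s3, =b=> s4
  s3 = 0 | 0 | 0 has moves stopped
  s4 = a.0 has moves =a=> s5
  s5 = 0 has moves stopped
Q's transition system — 6 states:
  t0 = a.a.(b.a.0 + 0 | 0 | b.0 + b.a.0) has moves =a=> t1
  t1 = a.(b.a.0 + 0 | 0 | b.0 + b.a.0) has moves =a=> t2
  t2 = b.a.0 + 0 | 0 | b.0 + b.a.0 has moves =b=> t3, =b=> t4
  t3 = 0 | 0 | 0 has moves stopped
  t4 = a.0 has moves =a=> t5
  t5 = 0 has moves stopped
Bisimilarity quotient blocks:
  B0 = {s0, t0}
  B1 = {s1, t1}
  B2 = {s2, t2}
  B3 = {s4, t4}
  B4 = {s3, s5, t3, t5}
s0 ∈ B0, t0 ∈ B0 → same block

YES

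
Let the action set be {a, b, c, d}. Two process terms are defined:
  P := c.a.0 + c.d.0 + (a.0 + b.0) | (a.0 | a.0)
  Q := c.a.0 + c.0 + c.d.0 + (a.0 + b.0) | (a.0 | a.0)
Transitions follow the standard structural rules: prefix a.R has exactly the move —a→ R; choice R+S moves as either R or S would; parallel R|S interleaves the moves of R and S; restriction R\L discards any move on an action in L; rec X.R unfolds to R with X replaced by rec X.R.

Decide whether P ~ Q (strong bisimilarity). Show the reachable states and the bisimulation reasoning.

LTS(P): 11 reachable states
  m0 = c.a.0 + c.d.0 + (a.0 + b.0) | (a.0 | a.0) → ··a··> m1, ··a··> m2, ··a··> m3, ··b··> m3, ··c··> m4, ··c··> m5
  m1 = (a.0 + b.0) | (0 | a.0) → ··a··> m6, ··a··> m7, ··b··> m7
  m2 = (a.0 + b.0) | (a.0 | 0) → ··a··> m6, ··a··> m8, ··b··> m8
  m3 = 0 | (a.0 | a.0) → ··a··> m7, ··a··> m8
  m4 = a.0 → ··a··> m9
  m5 = d.0 → ··d··> m9
  m6 = (a.0 + b.0) | (0 | 0) → ··a··> m10, ··b··> m10
  m7 = 0 | (0 | a.0) → ··a··> m10
  m8 = 0 | (a.0 | 0) → ··a··> m10
  m9 = 0 → ·
  m10 = 0 | (0 | 0) → ·
LTS(Q): 11 reachable states
  n0 = c.a.0 + c.0 + c.d.0 + (a.0 + b.0) | (a.0 | a.0) → ··a··> n1, ··a··> n2, ··a··> n3, ··b··> n3, ··c··> n4, ··c··> n5, ··c··> n6
  n1 = (a.0 + b.0) | (0 | a.0) → ··a··> n7, ··a··> n8, ··b··> n8
  n2 = (a.0 + b.0) | (a.0 | 0) → ··a··> n7, ··a··> n9, ··b··> n9
  n3 = 0 | (a.0 | a.0) → ··a··> n8, ··a··> n9
  n4 = 0 → ·
  n5 = a.0 → ··a··> n4
  n6 = d.0 → ··d··> n4
  n7 = (a.0 + b.0) | (0 | 0) → ··a··> n10, ··b··> n10
  n8 = 0 | (0 | a.0) → ··a··> n10
  n9 = 0 | (a.0 | 0) → ··a··> n10
  n10 = 0 | (0 | 0) → ·
Coarsest stable partition (strong bisimilarity classes):
  B0 = {m0}
  B1 = {m1, m2, n1, n2}
  B2 = {m4, m7, m8, n5, n8, n9}
  B3 = {m10, m9, n10, n4}
  B4 = {m6, n7}
  B5 = {m3, n3}
  B6 = {m5, n6}
  B7 = {n0}
m0 ∈ B0, n0 ∈ B7 → different blocks

P ≁ Q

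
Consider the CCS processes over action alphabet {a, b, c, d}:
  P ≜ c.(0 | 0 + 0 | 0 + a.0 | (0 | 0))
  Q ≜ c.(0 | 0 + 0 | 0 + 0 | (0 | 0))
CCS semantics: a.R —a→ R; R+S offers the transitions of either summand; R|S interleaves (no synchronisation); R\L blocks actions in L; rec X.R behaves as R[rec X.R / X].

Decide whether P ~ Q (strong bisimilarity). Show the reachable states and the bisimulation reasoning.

Reachable graph of P (3 states):
  p0 = c.(0 | 0 + 0 | 0 + a.0 | (0 | 0)) :: -c-> p1
  p1 = 0 | 0 + 0 | 0 + a.0 | (0 | 0) :: -a-> p2
  p2 = 0 | (0 | 0) :: ∅
Reachable graph of Q (2 states):
  q0 = c.(0 | 0 + 0 | 0 + 0 | (0 | 0)) :: -c-> q1
  q1 = 0 | 0 + 0 | 0 + 0 | (0 | 0) :: ∅
Bisimilarity quotient blocks:
  B0 = {p0}
  B1 = {p1}
  B2 = {p2, q1}
  B3 = {q0}
p0 ∈ B0, q0 ∈ B3 → different blocks

not bisimilar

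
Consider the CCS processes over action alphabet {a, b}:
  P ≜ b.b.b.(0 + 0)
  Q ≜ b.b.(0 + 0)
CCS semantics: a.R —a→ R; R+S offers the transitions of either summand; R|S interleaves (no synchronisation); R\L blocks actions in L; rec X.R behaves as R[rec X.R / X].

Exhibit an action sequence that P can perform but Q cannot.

Reachable graph of P (4 states):
  p0 = b.b.b.(0 + 0) | ··b··> p1
  p1 = b.b.(0 + 0) | ··b··> p2
  p2 = b.(0 + 0) | ··b··> p3
  p3 = 0 + 0 | ·
Reachable graph of Q (3 states):
  q0 = b.b.(0 + 0) | ··b··> q1
  q1 = b.(0 + 0) | ··b··> q2
  q2 = 0 + 0 | ·
Run σ = ⟨bbb⟩ on P: start {p0}
  [1] b ⇒ {p1}
  [2] b ⇒ {p2}
  [3] b ⇒ {p3}
  ✓ P
Run σ = ⟨bbb⟩ on Q: start {q0}
  [1] b ⇒ {q1}
  [2] b ⇒ {q2}
  [3] b ⇒ ∅  — Q cannot continue

bbb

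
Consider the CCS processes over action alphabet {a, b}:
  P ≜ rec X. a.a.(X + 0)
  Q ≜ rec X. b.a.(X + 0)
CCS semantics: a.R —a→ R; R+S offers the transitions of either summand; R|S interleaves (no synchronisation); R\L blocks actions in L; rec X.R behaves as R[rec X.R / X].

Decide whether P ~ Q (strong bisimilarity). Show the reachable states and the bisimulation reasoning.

P ≁ Q

LTS(P): 3 reachable states
  u0 = rec X. a.a.(X + 0) has moves ··a··> u1
  u1 = a.((rec X. a.a.(X + 0)) + 0) has moves ··a··> u2
  u2 = (rec X. a.a.(X + 0)) + 0 has moves ··a··> u1
LTS(Q): 3 reachable states
  v0 = rec X. b.a.(X + 0) has moves ··b··> v1
  v1 = a.((rec X. b.a.(X + 0)) + 0) has moves ··a··> v2
  v2 = (rec X. b.a.(X + 0)) + 0 has moves ··b··> v1
Bisimilarity quotient blocks:
  B0 = {u0, u1, u2}
  B1 = {v0, v2}
  B2 = {v1}
u0 ∈ B0, v0 ∈ B1 → different blocks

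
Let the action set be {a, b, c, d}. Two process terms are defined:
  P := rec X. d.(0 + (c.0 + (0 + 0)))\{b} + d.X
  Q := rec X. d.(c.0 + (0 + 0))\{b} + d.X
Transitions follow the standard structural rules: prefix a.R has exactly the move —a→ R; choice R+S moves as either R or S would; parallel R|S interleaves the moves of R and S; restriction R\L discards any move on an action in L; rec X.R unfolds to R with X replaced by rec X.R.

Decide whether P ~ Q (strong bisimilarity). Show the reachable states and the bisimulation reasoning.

bisimilar

P's transition system — 3 states:
  p0 = rec X. d.(0 + (c.0 + (0 + 0)))\{b} + d.X → —d→ p0, —d→ p1
  p1 = (0 + (c.0 + (0 + 0)))\{b} → —c→ p2
  p2 = 0\{b} → stopped
Q's transition system — 3 states:
  q0 = rec X. d.(c.0 + (0 + 0))\{b} + d.X → —d→ q0, —d→ q1
  q1 = (c.0 + (0 + 0))\{b} → —c→ q2
  q2 = 0\{b} → stopped
Bisimilarity quotient blocks:
  B0 = {p0, q0}
  B1 = {p1, q1}
  B2 = {p2, q2}
p0 ∈ B0, q0 ∈ B0 → same block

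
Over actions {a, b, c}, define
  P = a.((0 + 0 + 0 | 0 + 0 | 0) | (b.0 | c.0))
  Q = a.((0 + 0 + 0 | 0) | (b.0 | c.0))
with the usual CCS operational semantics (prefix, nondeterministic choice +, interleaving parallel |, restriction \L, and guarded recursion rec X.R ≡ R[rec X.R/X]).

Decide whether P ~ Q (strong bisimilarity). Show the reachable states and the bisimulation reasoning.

P ~ Q

Reachable graph of P (5 states):
  m0 = a.((0 + 0 + 0 | 0 + 0 | 0) | (b.0 | c.0)) ⊢ =a=> m1
  m1 = (0 + 0 + 0 | 0 + 0 | 0) | (b.0 | c.0) ⊢ =b=> m2, =c=> m3
  m2 = (0 + 0 + 0 | 0 + 0 | 0) | (0 | c.0) ⊢ =c=> m4
  m3 = (0 + 0 + 0 | 0 + 0 | 0) | (b.0 | 0) ⊢ =b=> m4
  m4 = (0 + 0 + 0 | 0 + 0 | 0) | (0 | 0) ⊢ ∅
Reachable graph of Q (5 states):
  n0 = a.((0 + 0 + 0 | 0) | (b.0 | c.0)) ⊢ =a=> n1
  n1 = (0 + 0 + 0 | 0) | (b.0 | c.0) ⊢ =b=> n2, =c=> n3
  n2 = (0 + 0 + 0 | 0) | (0 | c.0) ⊢ =c=> n4
  n3 = (0 + 0 + 0 | 0) | (b.0 | 0) ⊢ =b=> n4
  n4 = (0 + 0 + 0 | 0) | (0 | 0) ⊢ ∅
Coarsest stable partition (strong bisimilarity classes):
  B0 = {m0, n0}
  B1 = {m1, n1}
  B2 = {m3, n3}
  B3 = {m4, n4}
  B4 = {m2, n2}
m0 ∈ B0, n0 ∈ B0 → same block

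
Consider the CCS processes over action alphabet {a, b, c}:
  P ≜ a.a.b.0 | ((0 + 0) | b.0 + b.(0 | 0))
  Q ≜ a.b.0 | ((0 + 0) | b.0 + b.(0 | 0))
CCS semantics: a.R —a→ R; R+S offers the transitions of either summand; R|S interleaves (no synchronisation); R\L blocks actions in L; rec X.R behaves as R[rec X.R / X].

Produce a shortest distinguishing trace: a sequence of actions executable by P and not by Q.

aa

P's transition system — 12 states:
  m0 = a.a.b.0 | ((0 + 0) | b.0 + b.(0 | 0)) :: ··a··> m1, ··b··> m2, ··b··> m3
  m1 = a.b.0 | ((0 + 0) | b.0 + b.(0 | 0)) :: ··a··> m4, ··b··> m5, ··b··> m6
  m2 = a.a.b.0 | ((0 + 0) | 0) :: ··a··> m5
  m3 = a.a.b.0 | (0 | 0) :: ··a··> m6
  m4 = b.0 | ((0 + 0) | b.0 + b.(0 | 0)) :: ··b··> m7, ··b··> m8, ··b··> m9
  m5 = a.b.0 | ((0 + 0) | 0) :: ··a··> m8
  m6 = a.b.0 | (0 | 0) :: ··a··> m9
  m7 = 0 | ((0 + 0) | b.0 + b.(0 | 0)) :: ··b··> m10, ··b··> m11
  m8 = b.0 | ((0 + 0) | 0) :: ··b··> m10
  m9 = b.0 | (0 | 0) :: ··b··> m11
  m10 = 0 | ((0 + 0) | 0) :: deadlocked
  m11 = 0 | (0 | 0) :: deadlocked
Q's transition system — 9 states:
  n0 = a.b.0 | ((0 + 0) | b.0 + b.(0 | 0)) :: ··a··> n1, ··b··> n2, ··b··> n3
  n1 = b.0 | ((0 + 0) | b.0 + b.(0 | 0)) :: ··b··> n4, ··b··> n5, ··b··> n6
  n2 = a.b.0 | ((0 + 0) | 0) :: ··a··> n5
  n3 = a.b.0 | (0 | 0) :: ··a··> n6
  n4 = 0 | ((0 + 0) | b.0 + b.(0 | 0)) :: ··b··> n7, ··b··> n8
  n5 = b.0 | ((0 + 0) | 0) :: ··b··> n7
  n6 = b.0 | (0 | 0) :: ··b··> n8
  n7 = 0 | ((0 + 0) | 0) :: deadlocked
  n8 = 0 | (0 | 0) :: deadlocked
Executing aa from P (initial set {m0}):
  after a @ step 1: {m1}
  after a @ step 2: {m4}
  ✓ P
Executing aa from Q (initial set {n0}):
  after a @ step 1: {n1}
  after a @ step 2: ∅ (Q stuck)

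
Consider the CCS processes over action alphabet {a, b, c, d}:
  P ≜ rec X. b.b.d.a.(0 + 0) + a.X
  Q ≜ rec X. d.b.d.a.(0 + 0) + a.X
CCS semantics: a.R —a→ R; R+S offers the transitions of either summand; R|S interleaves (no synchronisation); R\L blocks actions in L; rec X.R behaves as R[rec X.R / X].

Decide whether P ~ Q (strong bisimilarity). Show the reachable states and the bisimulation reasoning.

not bisimilar

LTS(P): 5 reachable states
  p0 = rec X. b.b.d.a.(0 + 0) + a.X ⊢ -a-> p0, -b-> p1
  p1 = b.d.a.(0 + 0) ⊢ -b-> p2
  p2 = d.a.(0 + 0) ⊢ -d-> p3
  p3 = a.(0 + 0) ⊢ -a-> p4
  p4 = 0 + 0 ⊢ (no moves)
LTS(Q): 5 reachable states
  q0 = rec X. d.b.d.a.(0 + 0) + a.X ⊢ -a-> q0, -d-> q1
  q1 = b.d.a.(0 + 0) ⊢ -b-> q2
  q2 = d.a.(0 + 0) ⊢ -d-> q3
  q3 = a.(0 + 0) ⊢ -a-> q4
  q4 = 0 + 0 ⊢ (no moves)
Partition-refinement fixed point:
  B0 = {p0}
  B1 = {p1, q1}
  B2 = {p2, q2}
  B3 = {p3, q3}
  B4 = {p4, q4}
  B5 = {q0}
p0 ∈ B0, q0 ∈ B5 → different blocks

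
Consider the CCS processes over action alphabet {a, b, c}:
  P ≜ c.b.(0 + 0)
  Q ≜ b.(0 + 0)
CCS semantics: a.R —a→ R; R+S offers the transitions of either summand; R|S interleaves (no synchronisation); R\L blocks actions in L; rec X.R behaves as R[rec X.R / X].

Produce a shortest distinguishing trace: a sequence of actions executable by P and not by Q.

c

P's transition system — 3 states:
  m0 = c.b.(0 + 0) has moves =c=> m1
  m1 = b.(0 + 0) has moves =b=> m2
  m2 = 0 + 0 has moves (no moves)
Q's transition system — 2 states:
  n0 = b.(0 + 0) has moves =b=> n1
  n1 = 0 + 0 has moves (no moves)
Executing c from P (initial set {m0}):
  step 1 (c): {m1}
  ✓ P
Executing c from Q (initial set {n0}):
  step 1 (c): ∅  — Q cannot continue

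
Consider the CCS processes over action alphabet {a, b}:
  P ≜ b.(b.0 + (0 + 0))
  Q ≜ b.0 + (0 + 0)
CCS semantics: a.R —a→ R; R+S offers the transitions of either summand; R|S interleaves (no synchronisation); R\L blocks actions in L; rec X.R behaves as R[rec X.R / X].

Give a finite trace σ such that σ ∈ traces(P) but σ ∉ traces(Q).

LTS(P): 3 reachable states
  s0 = b.(b.0 + (0 + 0)) has moves —b→ s1
  s1 = b.0 + (0 + 0) has moves —b→ s2
  s2 = 0 has moves stopped
LTS(Q): 2 reachable states
  t0 = b.0 + (0 + 0) has moves —b→ t1
  t1 = 0 has moves stopped
Trace ⟨bb⟩ through P, begin at {s0}:
  [1] b ⇒ {s1}
  [2] b ⇒ {s2}
  ✓ P
Trace ⟨bb⟩ through Q, begin at {t0}:
  [1] b ⇒ {t1}
  [2] b ⇒ ∅  — Q cannot continue

bb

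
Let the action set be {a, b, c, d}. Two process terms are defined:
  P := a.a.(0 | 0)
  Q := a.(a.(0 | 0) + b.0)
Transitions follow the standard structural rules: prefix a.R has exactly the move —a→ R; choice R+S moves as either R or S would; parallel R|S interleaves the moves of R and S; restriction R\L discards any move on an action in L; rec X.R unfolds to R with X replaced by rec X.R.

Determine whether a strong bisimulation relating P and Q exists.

P ≁ Q

P's transition system — 3 states:
  p0 = a.a.(0 | 0) has moves ··a··> p1
  p1 = a.(0 | 0) has moves ··a··> p2
  p2 = 0 | 0 has moves deadlocked
Q's transition system — 4 states:
  q0 = a.(a.(0 | 0) + b.0) has moves ··a··> q1
  q1 = a.(0 | 0) + b.0 has moves ··a··> q2, ··b··> q3
  q2 = 0 | 0 has moves deadlocked
  q3 = 0 has moves deadlocked
Bisimilarity quotient blocks:
  B0 = {p0}
  B1 = {p1}
  B2 = {p2, q2, q3}
  B3 = {q0}
  B4 = {q1}
p0 ∈ B0, q0 ∈ B3 → different blocks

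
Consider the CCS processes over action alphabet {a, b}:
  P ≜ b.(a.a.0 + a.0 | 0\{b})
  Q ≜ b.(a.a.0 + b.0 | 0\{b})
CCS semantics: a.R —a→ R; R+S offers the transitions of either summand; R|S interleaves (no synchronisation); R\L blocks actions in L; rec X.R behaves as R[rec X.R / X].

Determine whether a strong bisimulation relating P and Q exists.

LTS(P): 5 reachable states
  s0 = b.(a.a.0 + a.0 | 0\{b}) → ··b··> s1
  s1 = a.a.0 + a.0 | 0\{b} → ··a··> s2, ··a··> s3
  s2 = 0 | 0\{b} → ·
  s3 = a.0 → ··a··> s4
  s4 = 0 → ·
LTS(Q): 5 reachable states
  t0 = b.(a.a.0 + b.0 | 0\{b}) → ··b··> t1
  t1 = a.a.0 + b.0 | 0\{b} → ··a··> t2, ··b··> t3
  t2 = a.0 → ··a··> t4
  t3 = 0 | 0\{b} → ·
  t4 = 0 → ·
Bisimilarity quotient blocks:
  B0 = {s0}
  B1 = {s1}
  B2 = {s2, s4, t3, t4}
  B3 = {s3, t2}
  B4 = {t0}
  B5 = {t1}
s0 ∈ B0, t0 ∈ B4 → different blocks

NO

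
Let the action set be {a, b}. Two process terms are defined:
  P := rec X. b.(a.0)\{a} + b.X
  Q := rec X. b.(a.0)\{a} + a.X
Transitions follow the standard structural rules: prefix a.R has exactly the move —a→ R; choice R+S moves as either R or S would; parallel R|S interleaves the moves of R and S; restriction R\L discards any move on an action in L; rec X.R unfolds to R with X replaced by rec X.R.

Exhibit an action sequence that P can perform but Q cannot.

P's transition system — 2 states:
  p0 = rec X. b.(a.0)\{a} + b.X → --b--▸ p0, --b--▸ p1
  p1 = (a.0)\{a} → (no moves)
Q's transition system — 2 states:
  q0 = rec X. b.(a.0)\{a} + a.X → --a--▸ q0, --b--▸ q1
  q1 = (a.0)\{a} → (no moves)
Trace ⟨bb⟩ through P, begin at {p0}:
  [1] b ⇒ {p0, p1}
  [2] b ⇒ {p0, p1}
  — P admits the full trace.
Trace ⟨bb⟩ through Q, begin at {q0}:
  [1] b ⇒ {q1}
  [2] b ⇒ ∅ (Q stuck)

bb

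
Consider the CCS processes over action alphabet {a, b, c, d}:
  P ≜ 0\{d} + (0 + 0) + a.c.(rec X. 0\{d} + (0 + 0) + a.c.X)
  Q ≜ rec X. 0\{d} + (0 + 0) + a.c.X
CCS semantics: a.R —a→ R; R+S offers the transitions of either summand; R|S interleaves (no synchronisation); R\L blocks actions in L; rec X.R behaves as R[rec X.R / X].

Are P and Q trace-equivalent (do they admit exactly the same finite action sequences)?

traces(P) = traces(Q)

Reachable graph of P (3 states):
  u0 = 0\{d} + (0 + 0) + a.c.(rec X. 0\{d} + (0 + 0) + a.c.X) :: -a-> u1
  u1 = c.(rec X. 0\{d} + (0 + 0) + a.c.X) :: -c-> u2
  u2 = rec X. 0\{d} + (0 + 0) + a.c.X :: -a-> u1
Reachable graph of Q (2 states):
  v0 = rec X. 0\{d} + (0 + 0) + a.c.X :: -a-> v1
  v1 = c.(rec X. 0\{d} + (0 + 0) + a.c.X) :: -c-> v0
Coarsest stable partition (strong bisimilarity classes):
  B0 = {u0, u2, v0}
  B1 = {u1, v1}
u0 ∈ B0, v0 ∈ B0 → same block
Bisimilar ⇒ trace-equivalent.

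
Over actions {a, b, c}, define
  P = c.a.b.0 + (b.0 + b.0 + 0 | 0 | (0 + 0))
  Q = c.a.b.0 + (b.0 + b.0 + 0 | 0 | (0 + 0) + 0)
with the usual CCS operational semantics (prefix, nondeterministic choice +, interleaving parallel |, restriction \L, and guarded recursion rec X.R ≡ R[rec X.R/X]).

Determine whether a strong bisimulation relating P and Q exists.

YES

P's transition system — 4 states:
  s0 = c.a.b.0 + (b.0 + b.0 + 0 | 0 | (0 + 0)) → =b=> s1, =c=> s2
  s1 = 0 → (no moves)
  s2 = a.b.0 → =a=> s3
  s3 = b.0 → =b=> s1
Q's transition system — 4 states:
  t0 = c.a.b.0 + (b.0 + b.0 + 0 | 0 | (0 + 0) + 0) → =b=> t1, =c=> t2
  t1 = 0 → (no moves)
  t2 = a.b.0 → =a=> t3
  t3 = b.0 → =b=> t1
Coarsest stable partition (strong bisimilarity classes):
  B0 = {s0, t0}
  B1 = {s1, t1}
  B2 = {s2, t2}
  B3 = {s3, t3}
s0 ∈ B0, t0 ∈ B0 → same block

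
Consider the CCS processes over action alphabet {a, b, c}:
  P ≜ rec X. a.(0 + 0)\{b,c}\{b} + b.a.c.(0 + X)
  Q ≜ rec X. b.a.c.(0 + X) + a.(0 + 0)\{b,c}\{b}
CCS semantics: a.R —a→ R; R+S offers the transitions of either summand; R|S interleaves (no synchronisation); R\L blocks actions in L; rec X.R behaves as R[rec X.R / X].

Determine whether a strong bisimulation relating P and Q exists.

YES

Reachable graph of P (5 states):
  p0 = rec X. a.(0 + 0)\{b,c}\{b} + b.a.c.(0 + X) | =a=> p1, =b=> p2
  p1 = (0 + 0)\{b,c}\{b} | ·
  p2 = a.c.(0 + (rec X. a.(0 + 0)\{b,c}\{b} + b.a.c.(0 + X))) | =a=> p3
  p3 = c.(0 + (rec X. a.(0 + 0)\{b,c}\{b} + b.a.c.(0 + X))) | =c=> p4
  p4 = 0 + (rec X. a.(0 + 0)\{b,c}\{b} + b.a.c.(0 + X)) | =a=> p1, =b=> p2
Reachable graph of Q (5 states):
  q0 = rec X. b.a.c.(0 + X) + a.(0 + 0)\{b,c}\{b} | =a=> q1, =b=> q2
  q1 = (0 + 0)\{b,c}\{b} | ·
  q2 = a.c.(0 + (rec X. b.a.c.(0 + X) + a.(0 + 0)\{b,c}\{b})) | =a=> q3
  q3 = c.(0 + (rec X. b.a.c.(0 + X) + a.(0 + 0)\{b,c}\{b})) | =c=> q4
  q4 = 0 + (rec X. b.a.c.(0 + X) + a.(0 + 0)\{b,c}\{b}) | =a=> q1, =b=> q2
Bisimilarity quotient blocks:
  B0 = {p0, p4, q0, q4}
  B1 = {p2, q2}
  B2 = {p3, q3}
  B3 = {p1, q1}
p0 ∈ B0, q0 ∈ B0 → same block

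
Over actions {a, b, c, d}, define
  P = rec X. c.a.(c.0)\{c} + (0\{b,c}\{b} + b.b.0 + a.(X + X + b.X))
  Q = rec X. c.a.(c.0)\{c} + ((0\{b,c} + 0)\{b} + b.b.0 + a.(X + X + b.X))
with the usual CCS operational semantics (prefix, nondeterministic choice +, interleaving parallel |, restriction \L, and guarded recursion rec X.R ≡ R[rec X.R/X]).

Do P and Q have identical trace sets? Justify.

YES

P's transition system — 6 states:
  u0 = rec X. c.a.(c.0)\{c} + (0\{b,c}\{b} + b.b.0 + a.(X + X + b.X)) ⊢ --a--▸ u1, --b--▸ u2, --c--▸ u3
  u1 = (rec X. c.a.(c.0)\{c} + (0\{b,c}\{b} + b.b.0 + a.(X + X + b.X))) + (rec X. c.a.(c.0)\{c} + (0\{b,c}\{b} + b.b.0 + a.(X + X + b.X))) + b.(rec X. c.a.(c.0)\{c} + (0\{b,c}\{b} + b.b.0 + a.(X + X + b.X))) ⊢ --a--▸ u1, --b--▸ u0, --b--▸ u2, --c--▸ u3
  u2 = b.0 ⊢ --b--▸ u4
  u3 = a.(c.0)\{c} ⊢ --a--▸ u5
  u4 = 0 ⊢ stopped
  u5 = (c.0)\{c} ⊢ stopped
Q's transition system — 6 states:
  v0 = rec X. c.a.(c.0)\{c} + ((0\{b,c} + 0)\{b} + b.b.0 + a.(X + X + b.X)) ⊢ --a--▸ v1, --b--▸ v2, --c--▸ v3
  v1 = (rec X. c.a.(c.0)\{c} + ((0\{b,c} + 0)\{b} + b.b.0 + a.(X + X + b.X))) + (rec X. c.a.(c.0)\{c} + ((0\{b,c} + 0)\{b} + b.b.0 + a.(X + X + b.X))) + b.(rec X. c.a.(c.0)\{c} + ((0\{b,c} + 0)\{b} + b.b.0 + a.(X + X + b.X))) ⊢ --a--▸ v1, --b--▸ v0, --b--▸ v2, --c--▸ v3
  v2 = b.0 ⊢ --b--▸ v4
  v3 = a.(c.0)\{c} ⊢ --a--▸ v5
  v4 = 0 ⊢ stopped
  v5 = (c.0)\{c} ⊢ stopped
Partition-refinement fixed point:
  B0 = {u0, v0}
  B1 = {u3, v3}
  B2 = {u4, u5, v4, v5}
  B3 = {u1, v1}
  B4 = {u2, v2}
u0 ∈ B0, v0 ∈ B0 → same block
Bisimilar ⇒ trace-equivalent.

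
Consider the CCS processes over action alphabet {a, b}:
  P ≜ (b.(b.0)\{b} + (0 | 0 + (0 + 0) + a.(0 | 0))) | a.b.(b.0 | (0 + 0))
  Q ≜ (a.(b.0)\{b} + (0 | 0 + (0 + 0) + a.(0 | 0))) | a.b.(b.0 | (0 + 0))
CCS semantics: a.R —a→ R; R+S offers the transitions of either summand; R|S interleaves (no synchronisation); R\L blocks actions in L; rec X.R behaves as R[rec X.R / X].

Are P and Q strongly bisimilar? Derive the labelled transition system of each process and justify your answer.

not bisimilar

Reachable graph of P (12 states):
  s0 = (b.(b.0)\{b} + (0 | 0 + (0 + 0) + a.(0 | 0))) | a.b.(b.0 | (0 + 0)) | —a→ s1, —a→ s2, —b→ s3
  s1 = (b.(b.0)\{b} + (0 | 0 + (0 + 0) + a.(0 | 0))) | b.(b.0 | (0 + 0)) | —a→ s4, —b→ s5, —b→ s6
  s2 = 0 | 0 | a.b.(b.0 | (0 + 0)) | —a→ s4
  s3 = (b.0)\{b} | a.b.(b.0 | (0 + 0)) | —a→ s6
  s4 = 0 | 0 | b.(b.0 | (0 + 0)) | —b→ s7
  s5 = (b.(b.0)\{b} + (0 | 0 + (0 + 0) + a.(0 | 0))) | (b.0 | (0 + 0)) | —a→ s7, —b→ s8, —b→ s9
  s6 = (b.0)\{b} | b.(b.0 | (0 + 0)) | —b→ s9
  s7 = 0 | 0 | (b.0 | (0 + 0)) | —b→ s10
  s8 = (b.(b.0)\{b} + (0 | 0 + (0 + 0) + a.(0 | 0))) | (0 | (0 + 0)) | —a→ s10, —b→ s11
  s9 = (b.0)\{b} | (b.0 | (0 + 0)) | —b→ s11
  s10 = 0 | 0 | (0 | (0 + 0)) | (no moves)
  s11 = (b.0)\{b} | (0 | (0 + 0)) | (no moves)
Reachable graph of Q (12 states):
  t0 = (a.(b.0)\{b} + (0 | 0 + (0 + 0) + a.(0 | 0))) | a.b.(b.0 | (0 + 0)) | —a→ t1, —a→ t2, —a→ t3
  t1 = (a.(b.0)\{b} + (0 | 0 + (0 + 0) + a.(0 | 0))) | b.(b.0 | (0 + 0)) | —a→ t4, —a→ t5, —b→ t6
  t2 = (b.0)\{b} | a.b.(b.0 | (0 + 0)) | —a→ t4
  t3 = 0 | 0 | a.b.(b.0 | (0 + 0)) | —a→ t5
  t4 = (b.0)\{b} | b.(b.0 | (0 + 0)) | —b→ t7
  t5 = 0 | 0 | b.(b.0 | (0 + 0)) | —b→ t8
  t6 = (a.(b.0)\{b} + (0 | 0 + (0 + 0) + a.(0 | 0))) | (b.0 | (0 + 0)) | —a→ t7, —a→ t8, —b→ t9
  t7 = (b.0)\{b} | (b.0 | (0 + 0)) | —b→ t10
  t8 = 0 | 0 | (b.0 | (0 + 0)) | —b→ t11
  t9 = (a.(b.0)\{b} + (0 | 0 + (0 + 0) + a.(0 | 0))) | (0 | (0 + 0)) | —a→ t10, —a→ t11
  t10 = (b.0)\{b} | (0 | (0 + 0)) | (no moves)
  t11 = 0 | 0 | (0 | (0 + 0)) | (no moves)
Bisimilarity quotient blocks:
  B0 = {s0}
  B1 = {s2, s3, t2, t3}
  B2 = {s4, s6, t4, t5}
  B3 = {s7, s9, t7, t8}
  B4 = {s10, s11, t10, t11}
  B5 = {s1}
  B6 = {s5}
  B7 = {s8}
  B8 = {t0}
  B9 = {t1}
  B10 = {t6}
  B11 = {t9}
s0 ∈ B0, t0 ∈ B8 → different blocks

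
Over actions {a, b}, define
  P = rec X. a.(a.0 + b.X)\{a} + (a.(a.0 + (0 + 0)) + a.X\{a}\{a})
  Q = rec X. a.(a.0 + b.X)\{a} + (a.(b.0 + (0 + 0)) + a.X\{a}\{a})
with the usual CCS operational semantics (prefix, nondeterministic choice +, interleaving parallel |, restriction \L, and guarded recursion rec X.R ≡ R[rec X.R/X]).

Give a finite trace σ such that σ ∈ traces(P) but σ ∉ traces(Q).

P's transition system — 6 states:
  p0 = rec X. a.(a.0 + b.X)\{a} + (a.(a.0 + (0 + 0)) + a.X\{a}\{a}) has moves ··a··> p1, ··a··> p2, ··a··> p3
  p1 = (a.0 + b.(rec X. a.(a.0 + b.X)\{a} + (a.(a.0 + (0 + 0)) + a.X\{a}\{a})))\{a} has moves ··b··> p4
  p2 = (rec X. a.(a.0 + b.X)\{a} + (a.(a.0 + (0 + 0)) + a.X\{a}\{a}))\{a}\{a} has moves ·
  p3 = a.0 + (0 + 0) has moves ··a··> p5
  p4 = (rec X. a.(a.0 + b.X)\{a} + (a.(a.0 + (0 + 0)) + a.X\{a}\{a}))\{a} has moves ·
  p5 = 0 has moves ·
Q's transition system — 6 states:
  q0 = rec X. a.(a.0 + b.X)\{a} + (a.(b.0 + (0 + 0)) + a.X\{a}\{a}) has moves ··a··> q1, ··a··> q2, ··a··> q3
  q1 = (a.0 + b.(rec X. a.(a.0 + b.X)\{a} + (a.(b.0 + (0 + 0)) + a.X\{a}\{a})))\{a} has moves ··b··> q4
  q2 = (rec X. a.(a.0 + b.X)\{a} + (a.(b.0 + (0 + 0)) + a.X\{a}\{a}))\{a}\{a} has moves ·
  q3 = b.0 + (0 + 0) has moves ··b··> q5
  q4 = (rec X. a.(a.0 + b.X)\{a} + (a.(b.0 + (0 + 0)) + a.X\{a}\{a}))\{a} has moves ·
  q5 = 0 has moves ·
Executing aa from P (initial set {p0}):
  step 1 (a): {p1, p2, p3}
  step 2 (a): {p5}
  ✓ P
Executing aa from Q (initial set {q0}):
  step 1 (a): {q1, q2, q3}
  step 2 (a): ∅ (Q stuck)

aa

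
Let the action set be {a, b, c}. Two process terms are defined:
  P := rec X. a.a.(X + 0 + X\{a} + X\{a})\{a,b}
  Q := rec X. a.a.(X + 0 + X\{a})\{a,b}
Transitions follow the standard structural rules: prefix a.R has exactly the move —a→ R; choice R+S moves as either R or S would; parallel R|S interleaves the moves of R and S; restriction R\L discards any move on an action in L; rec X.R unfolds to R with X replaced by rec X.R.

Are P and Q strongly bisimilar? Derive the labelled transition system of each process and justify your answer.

P's transition system — 3 states:
  u0 = rec X. a.a.(X + 0 + X\{a} + X\{a})\{a,b} | --a--▸ u1
  u1 = a.((rec X. a.a.(X + 0 + X\{a} + X\{a})\{a,b}) + 0 + (rec X. a.a.(X + 0 + X\{a} + X\{a})\{a,b})\{a} + (rec X. a.a.(X + 0 + X\{a} + X\{a})\{a,b})\{a})\{a,b} | --a--▸ u2
  u2 = ((rec X. a.a.(X + 0 + X\{a} + X\{a})\{a,b}) + 0 + (rec X. a.a.(X + 0 + X\{a} + X\{a})\{a,b})\{a} + (rec X. a.a.(X + 0 + X\{a} + X\{a})\{a,b})\{a})\{a,b} | deadlocked
Q's transition system — 3 states:
  v0 = rec X. a.a.(X + 0 + X\{a})\{a,b} | --a--▸ v1
  v1 = a.((rec X. a.a.(X + 0 + X\{a})\{a,b}) + 0 + (rec X. a.a.(X + 0 + X\{a})\{a,b})\{a})\{a,b} | --a--▸ v2
  v2 = ((rec X. a.a.(X + 0 + X\{a})\{a,b}) + 0 + (rec X. a.a.(X + 0 + X\{a})\{a,b})\{a})\{a,b} | deadlocked
Coarsest stable partition (strong bisimilarity classes):
  B0 = {u0, v0}
  B1 = {u1, v1}
  B2 = {u2, v2}
u0 ∈ B0, v0 ∈ B0 → same block

YES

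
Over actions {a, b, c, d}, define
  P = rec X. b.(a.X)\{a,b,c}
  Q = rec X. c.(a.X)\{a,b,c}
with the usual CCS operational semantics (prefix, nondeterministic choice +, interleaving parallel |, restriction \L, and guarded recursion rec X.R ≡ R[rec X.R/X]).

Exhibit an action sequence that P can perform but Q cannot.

b

Reachable graph of P (2 states):
  p0 = rec X. b.(a.X)\{a,b,c} :: --b--▸ p1
  p1 = (a.(rec X. b.(a.X)\{a,b,c}))\{a,b,c} :: deadlocked
Reachable graph of Q (2 states):
  q0 = rec X. c.(a.X)\{a,b,c} :: --c--▸ q1
  q1 = (a.(rec X. c.(a.X)\{a,b,c}))\{a,b,c} :: deadlocked
Executing b from P (initial set {p0}):
  step 1 (b): {p1}
  — P admits the full trace.
Executing b from Q (initial set {q0}):
  step 1 (b): no successor for Q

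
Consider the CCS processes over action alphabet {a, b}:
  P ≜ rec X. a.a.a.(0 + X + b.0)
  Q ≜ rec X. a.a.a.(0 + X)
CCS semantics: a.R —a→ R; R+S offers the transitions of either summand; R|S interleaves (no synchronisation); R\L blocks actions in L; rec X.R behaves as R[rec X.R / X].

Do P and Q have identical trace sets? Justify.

traces(P) ≠ traces(Q) — witness ⟨aaab⟩

Reachable graph of P (5 states):
  s0 = rec X. a.a.a.(0 + X + b.0) has moves -a-> s1
  s1 = a.a.(0 + (rec X. a.a.a.(0 + X + b.0)) + b.0) has moves -a-> s2
  s2 = a.(0 + (rec X. a.a.a.(0 + X + b.0)) + b.0) has moves -a-> s3
  s3 = 0 + (rec X. a.a.a.(0 + X + b.0)) + b.0 has moves -a-> s1, -b-> s4
  s4 = 0 has moves (no moves)
Reachable graph of Q (4 states):
  t0 = rec X. a.a.a.(0 + X) has moves -a-> t1
  t1 = a.a.(0 + (rec X. a.a.a.(0 + X))) has moves -a-> t2
  t2 = a.(0 + (rec X. a.a.a.(0 + X))) has moves -a-> t3
  t3 = 0 + (rec X. a.a.a.(0 + X)) has moves -a-> t1
Run σ = ⟨aaab⟩ on P: start {s0}
  [1] a ⇒ {s1}
  [2] a ⇒ {s2}
  [3] a ⇒ {s3}
  [4] b ⇒ {s4}
  ✓ P
Run σ = ⟨aaab⟩ on Q: start {t0}
  [1] a ⇒ {t1}
  [2] a ⇒ {t2}
  [3] a ⇒ {t3}
  [4] b ⇒ ∅ (Q stuck)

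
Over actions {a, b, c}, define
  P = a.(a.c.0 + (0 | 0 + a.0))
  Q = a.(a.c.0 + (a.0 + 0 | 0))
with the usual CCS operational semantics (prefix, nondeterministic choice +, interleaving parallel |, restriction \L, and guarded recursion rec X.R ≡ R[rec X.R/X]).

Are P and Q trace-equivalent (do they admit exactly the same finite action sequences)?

traces(P) = traces(Q)

P's transition system — 4 states:
  p0 = a.(a.c.0 + (0 | 0 + a.0)) :: -a-> p1
  p1 = a.c.0 + (0 | 0 + a.0) :: -a-> p2, -a-> p3
  p2 = 0 :: ·
  p3 = c.0 :: -c-> p2
Q's transition system — 4 states:
  q0 = a.(a.c.0 + (a.0 + 0 | 0)) :: -a-> q1
  q1 = a.c.0 + (a.0 + 0 | 0) :: -a-> q2, -a-> q3
  q2 = 0 :: ·
  q3 = c.0 :: -c-> q2
Coarsest stable partition (strong bisimilarity classes):
  B0 = {p0, q0}
  B1 = {p1, q1}
  B2 = {p2, q2}
  B3 = {p3, q3}
p0 ∈ B0, q0 ∈ B0 → same block
Bisimilar ⇒ trace-equivalent.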